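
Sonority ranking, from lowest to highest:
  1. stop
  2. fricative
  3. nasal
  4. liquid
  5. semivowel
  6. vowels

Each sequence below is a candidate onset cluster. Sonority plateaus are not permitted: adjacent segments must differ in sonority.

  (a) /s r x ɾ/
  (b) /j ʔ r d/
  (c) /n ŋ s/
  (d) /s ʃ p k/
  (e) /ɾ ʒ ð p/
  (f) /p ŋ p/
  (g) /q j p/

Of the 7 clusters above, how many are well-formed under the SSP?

0

(a) 2-4-2-4 → violates
(b) 5-1-4-1 → violates
(c) 3-3-2 → violates
(d) 2-2-1-1 → violates
(e) 4-2-2-1 → violates
(f) 1-3-1 → violates
(g) 1-5-1 → violates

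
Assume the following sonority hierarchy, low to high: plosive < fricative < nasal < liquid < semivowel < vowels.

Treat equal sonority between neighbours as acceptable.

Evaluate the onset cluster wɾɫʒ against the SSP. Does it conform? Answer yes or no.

no

/w/: semivowel = 5.
/ɾ/: liquid = 4.
/ɫ/: liquid = 4.
/ʒ/: fricative = 2.
The profile is 5-4-4-2. Between /w/ (5) and /ɾ/ (4) sonority does not rise, so the cluster violates the SSP.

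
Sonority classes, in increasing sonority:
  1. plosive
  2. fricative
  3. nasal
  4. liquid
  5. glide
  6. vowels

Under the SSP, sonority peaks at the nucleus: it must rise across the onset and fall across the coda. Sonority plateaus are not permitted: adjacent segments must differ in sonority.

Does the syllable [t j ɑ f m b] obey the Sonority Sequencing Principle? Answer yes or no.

no

Onset: /t/ is a plosive (sonority 1), /j/ is a glide (sonority 5); then the nucleus /ɑ/ (sonority 6).
Onset profile 1-5-6 — rises to the nucleus.
Coda: /f/ is a fricative (sonority 2), /m/ is a nasal (sonority 3), /b/ is a plosive (sonority 1).
Coda profile 6-2-3-1 — does not strictly fall throughout.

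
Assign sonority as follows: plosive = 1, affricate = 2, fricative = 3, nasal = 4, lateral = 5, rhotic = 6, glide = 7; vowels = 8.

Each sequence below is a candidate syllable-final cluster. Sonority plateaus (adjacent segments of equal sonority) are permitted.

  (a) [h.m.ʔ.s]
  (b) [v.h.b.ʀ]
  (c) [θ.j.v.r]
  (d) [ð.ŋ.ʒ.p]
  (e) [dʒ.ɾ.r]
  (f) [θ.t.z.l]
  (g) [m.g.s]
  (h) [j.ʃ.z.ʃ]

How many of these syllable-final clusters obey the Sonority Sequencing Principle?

(a) [h.m.ʔ.s]: profile 3-4-1-3 — violates.
(b) [v.h.b.ʀ]: profile 3-3-1-6 — violates.
(c) [θ.j.v.r]: profile 3-7-3-6 — violates.
(d) [ð.ŋ.ʒ.p]: profile 3-4-3-1 — violates.
(e) [dʒ.ɾ.r]: profile 2-6-6 — violates.
(f) [θ.t.z.l]: profile 3-1-3-5 — violates.
(g) [m.g.s]: profile 4-1-3 — violates.
(h) [j.ʃ.z.ʃ]: profile 7-3-3-3 — obeys.

1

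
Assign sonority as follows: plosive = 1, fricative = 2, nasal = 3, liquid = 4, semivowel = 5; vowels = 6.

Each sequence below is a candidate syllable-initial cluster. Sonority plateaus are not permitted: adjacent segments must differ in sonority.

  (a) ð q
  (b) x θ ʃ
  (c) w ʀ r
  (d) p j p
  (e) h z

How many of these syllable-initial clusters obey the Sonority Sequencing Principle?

0

(a) ð q: profile 2-1 — violates.
(b) x θ ʃ: profile 2-2-2 — violates.
(c) w ʀ r: profile 5-4-4 — violates.
(d) p j p: profile 1-5-1 — violates.
(e) h z: profile 2-2 — violates.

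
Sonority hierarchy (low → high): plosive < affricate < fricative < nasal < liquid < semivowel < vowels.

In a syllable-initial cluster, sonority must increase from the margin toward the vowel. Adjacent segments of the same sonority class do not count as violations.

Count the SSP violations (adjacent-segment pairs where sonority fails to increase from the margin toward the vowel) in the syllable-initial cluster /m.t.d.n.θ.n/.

2

/m/: nasal = 4.
/t/: plosive = 1.
/d/: plosive = 1.
/n/: nasal = 4.
/θ/: fricative = 3.
/n/: nasal = 4.
/m/→/t/: 4→1 (does not rise) — violation.
/t/→/d/: 1→1 (plateau, allowed) — ok.
/d/→/n/: 1→4 (rises) — ok.
/n/→/θ/: 4→3 (does not rise) — violation.
/θ/→/n/: 3→4 (rises) — ok.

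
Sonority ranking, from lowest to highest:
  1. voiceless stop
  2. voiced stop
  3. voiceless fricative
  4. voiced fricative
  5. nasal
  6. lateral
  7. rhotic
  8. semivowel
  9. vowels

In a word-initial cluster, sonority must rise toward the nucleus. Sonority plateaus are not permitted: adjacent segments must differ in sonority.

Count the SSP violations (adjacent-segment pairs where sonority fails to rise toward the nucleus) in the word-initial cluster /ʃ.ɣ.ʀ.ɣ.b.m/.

2

/ʃ/ is a voiceless fricative (sonority 3).
/ɣ/ is a voiced fricative (sonority 4).
/ʀ/ is a rhotic (sonority 7).
/ɣ/ is a voiced fricative (sonority 4).
/b/ is a voiced stop (sonority 2).
/m/ is a nasal (sonority 5).
/ʃ/→/ɣ/: 3→4 (rises) — ok.
/ɣ/→/ʀ/: 4→7 (rises) — ok.
/ʀ/→/ɣ/: 7→4 (does not rise) — violation.
/ɣ/→/b/: 4→2 (does not rise) — violation.
/b/→/m/: 2→5 (rises) — ok.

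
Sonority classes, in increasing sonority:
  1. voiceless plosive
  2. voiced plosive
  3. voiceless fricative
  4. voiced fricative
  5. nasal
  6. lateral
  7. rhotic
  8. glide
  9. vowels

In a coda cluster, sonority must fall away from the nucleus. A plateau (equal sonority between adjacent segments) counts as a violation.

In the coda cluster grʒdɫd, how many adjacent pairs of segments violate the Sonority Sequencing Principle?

/g/ — voiced plosive, sonority 2.
/r/ — rhotic, sonority 7.
/ʒ/ — voiced fricative, sonority 4.
/d/ — voiced plosive, sonority 2.
/ɫ/ — lateral, sonority 6.
/d/ — voiced plosive, sonority 2.
/g/→/r/: 2→7 (does not fall) — violation.
/r/→/ʒ/: 7→4 (falls) — ok.
/ʒ/→/d/: 4→2 (falls) — ok.
/d/→/ɫ/: 2→6 (does not fall) — violation.
/ɫ/→/d/: 6→2 (falls) — ok.

2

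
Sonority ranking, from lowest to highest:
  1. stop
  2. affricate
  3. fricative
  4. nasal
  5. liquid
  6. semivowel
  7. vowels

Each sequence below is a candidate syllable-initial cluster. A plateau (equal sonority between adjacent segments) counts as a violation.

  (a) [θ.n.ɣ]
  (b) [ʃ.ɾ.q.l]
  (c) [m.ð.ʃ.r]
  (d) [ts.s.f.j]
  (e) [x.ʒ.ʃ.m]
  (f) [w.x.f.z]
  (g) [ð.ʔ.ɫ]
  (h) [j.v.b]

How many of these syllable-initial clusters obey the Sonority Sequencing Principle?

(a) 3-4-3 → violates
(b) 3-5-1-5 → violates
(c) 4-3-3-5 → violates
(d) 2-3-3-6 → violates
(e) 3-3-3-4 → violates
(f) 6-3-3-3 → violates
(g) 3-1-5 → violates
(h) 6-3-1 → violates

0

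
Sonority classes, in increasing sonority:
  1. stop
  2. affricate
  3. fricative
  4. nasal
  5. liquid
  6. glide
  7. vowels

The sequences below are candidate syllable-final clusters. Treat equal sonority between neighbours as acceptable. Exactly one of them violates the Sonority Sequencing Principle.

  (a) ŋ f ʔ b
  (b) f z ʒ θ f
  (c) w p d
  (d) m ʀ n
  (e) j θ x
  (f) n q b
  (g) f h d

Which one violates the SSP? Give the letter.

d

(a) 4-3-1-1 → obeys
(b) 3-3-3-3-3 → obeys
(c) 6-1-1 → obeys
(d) 4-5-4 → violates
(e) 6-3-3 → obeys
(f) 4-1-1 → obeys
(g) 3-3-1 → obeys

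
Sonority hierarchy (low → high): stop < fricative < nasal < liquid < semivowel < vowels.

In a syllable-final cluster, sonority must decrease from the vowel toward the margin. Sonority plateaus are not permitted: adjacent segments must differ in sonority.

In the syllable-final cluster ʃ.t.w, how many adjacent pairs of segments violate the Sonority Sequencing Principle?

/ʃ/ — fricative, sonority 2.
/t/ — stop, sonority 1.
/w/ — semivowel, sonority 5.
/ʃ/→/t/: 2→1 (falls) — ok.
/t/→/w/: 1→5 (does not fall) — violation.

1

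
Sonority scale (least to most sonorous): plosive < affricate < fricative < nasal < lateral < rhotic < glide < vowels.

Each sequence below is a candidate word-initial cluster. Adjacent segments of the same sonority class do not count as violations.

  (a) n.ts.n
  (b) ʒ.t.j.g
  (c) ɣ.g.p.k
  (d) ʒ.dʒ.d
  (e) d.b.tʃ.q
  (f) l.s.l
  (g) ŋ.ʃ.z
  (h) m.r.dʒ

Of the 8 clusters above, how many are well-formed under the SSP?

(a) 4-2-4 → violates
(b) 3-1-7-1 → violates
(c) 3-1-1-1 → violates
(d) 3-2-1 → violates
(e) 1-1-2-1 → violates
(f) 5-3-5 → violates
(g) 4-3-3 → violates
(h) 4-6-2 → violates

0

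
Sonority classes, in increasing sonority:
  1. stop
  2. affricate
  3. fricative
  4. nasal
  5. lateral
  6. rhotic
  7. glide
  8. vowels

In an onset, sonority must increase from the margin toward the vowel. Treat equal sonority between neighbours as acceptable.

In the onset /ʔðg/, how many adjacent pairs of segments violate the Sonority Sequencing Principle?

1

/ʔ/: stop = 1.
/ð/: fricative = 3.
/g/: stop = 1.
/ʔ/→/ð/: 1→3 (rises) — ok.
/ð/→/g/: 3→1 (does not rise) — violation.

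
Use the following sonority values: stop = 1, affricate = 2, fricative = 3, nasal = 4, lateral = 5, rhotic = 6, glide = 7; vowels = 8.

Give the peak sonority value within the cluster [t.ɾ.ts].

/t/: stop = 1.
/ɾ/: rhotic = 6.
/ts/: affricate = 2.
The maximum is 6.

6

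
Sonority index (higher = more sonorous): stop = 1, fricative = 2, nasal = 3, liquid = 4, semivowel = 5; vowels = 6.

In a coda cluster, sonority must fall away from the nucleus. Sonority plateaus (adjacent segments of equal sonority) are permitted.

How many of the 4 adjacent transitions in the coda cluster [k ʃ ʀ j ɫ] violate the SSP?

/k/ is a stop (sonority 1).
/ʃ/ is a fricative (sonority 2).
/ʀ/ is a liquid (sonority 4).
/j/ is a semivowel (sonority 5).
/ɫ/ is a liquid (sonority 4).
/k/→/ʃ/: 1→2 (does not fall) — violation.
/ʃ/→/ʀ/: 2→4 (does not fall) — violation.
/ʀ/→/j/: 4→5 (does not fall) — violation.
/j/→/ɫ/: 5→4 (falls) — ok.

3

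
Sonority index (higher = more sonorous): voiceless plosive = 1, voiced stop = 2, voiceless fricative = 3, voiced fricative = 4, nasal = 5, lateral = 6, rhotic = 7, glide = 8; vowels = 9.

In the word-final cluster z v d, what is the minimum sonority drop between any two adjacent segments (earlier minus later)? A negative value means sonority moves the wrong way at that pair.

0

/z/ — voiced fricative, sonority 4.
/v/ — voiced fricative, sonority 4.
/d/ — voiced stop, sonority 2.
/z/→/v/: change +0.
/v/→/d/: change +2.
Minimum = 0.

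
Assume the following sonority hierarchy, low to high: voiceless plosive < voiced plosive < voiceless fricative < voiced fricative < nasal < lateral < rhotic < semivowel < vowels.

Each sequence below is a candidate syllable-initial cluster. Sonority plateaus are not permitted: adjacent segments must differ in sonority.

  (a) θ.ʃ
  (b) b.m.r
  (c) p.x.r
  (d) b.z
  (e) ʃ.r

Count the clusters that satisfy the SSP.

(a) θ.ʃ: profile 3-3 — violates.
(b) b.m.r: profile 2-5-7 — obeys.
(c) p.x.r: profile 1-3-7 — obeys.
(d) b.z: profile 2-4 — obeys.
(e) ʃ.r: profile 3-7 — obeys.

4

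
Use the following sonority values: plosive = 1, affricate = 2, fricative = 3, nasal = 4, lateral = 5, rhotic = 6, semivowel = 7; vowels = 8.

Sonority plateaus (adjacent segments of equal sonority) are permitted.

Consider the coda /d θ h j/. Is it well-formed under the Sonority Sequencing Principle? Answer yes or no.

/d/ is a plosive (sonority 1).
/θ/ is a fricative (sonority 3).
/h/ is a fricative (sonority 3).
/j/ is a semivowel (sonority 7).
The profile is 1-3-3-7. Between /d/ (1) and /θ/ (3) sonority does not fall, so the cluster violates the SSP.

no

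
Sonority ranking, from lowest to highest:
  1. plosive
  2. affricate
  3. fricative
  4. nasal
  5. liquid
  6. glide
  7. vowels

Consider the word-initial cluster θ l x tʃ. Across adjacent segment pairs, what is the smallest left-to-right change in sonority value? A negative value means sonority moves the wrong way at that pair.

-2

/θ/ — fricative, sonority 3.
/l/ — liquid, sonority 5.
/x/ — fricative, sonority 3.
/tʃ/ — affricate, sonority 2.
/θ/→/l/: change +2.
/l/→/x/: change -2.
/x/→/tʃ/: change -1.
Minimum = -2.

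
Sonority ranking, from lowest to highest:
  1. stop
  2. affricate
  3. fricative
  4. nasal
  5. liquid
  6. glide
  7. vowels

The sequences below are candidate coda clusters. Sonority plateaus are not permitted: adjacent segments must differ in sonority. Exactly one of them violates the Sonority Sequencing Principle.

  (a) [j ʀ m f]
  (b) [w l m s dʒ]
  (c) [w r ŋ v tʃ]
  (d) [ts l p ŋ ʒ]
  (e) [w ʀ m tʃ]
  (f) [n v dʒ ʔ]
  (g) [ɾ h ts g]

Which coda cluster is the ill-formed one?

d

(a) [j ʀ m f]: profile 6-5-4-3 — obeys.
(b) [w l m s dʒ]: profile 6-5-4-3-2 — obeys.
(c) [w r ŋ v tʃ]: profile 6-5-4-3-2 — obeys.
(d) [ts l p ŋ ʒ]: profile 2-5-1-4-3 — violates.
(e) [w ʀ m tʃ]: profile 6-5-4-2 — obeys.
(f) [n v dʒ ʔ]: profile 4-3-2-1 — obeys.
(g) [ɾ h ts g]: profile 5-3-2-1 — obeys.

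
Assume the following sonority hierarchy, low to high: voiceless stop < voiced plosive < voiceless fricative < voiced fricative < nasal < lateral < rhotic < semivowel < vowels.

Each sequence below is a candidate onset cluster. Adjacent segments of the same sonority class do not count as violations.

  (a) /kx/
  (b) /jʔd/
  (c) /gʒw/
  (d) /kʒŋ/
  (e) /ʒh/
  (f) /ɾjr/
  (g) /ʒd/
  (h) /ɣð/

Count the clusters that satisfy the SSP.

4

(a) sonority 1-3: well-formed.
(b) sonority 8-1-2: ill-formed.
(c) sonority 2-4-8: well-formed.
(d) sonority 1-4-5: well-formed.
(e) sonority 4-3: ill-formed.
(f) sonority 7-8-7: ill-formed.
(g) sonority 4-2: ill-formed.
(h) sonority 4-4: well-formed.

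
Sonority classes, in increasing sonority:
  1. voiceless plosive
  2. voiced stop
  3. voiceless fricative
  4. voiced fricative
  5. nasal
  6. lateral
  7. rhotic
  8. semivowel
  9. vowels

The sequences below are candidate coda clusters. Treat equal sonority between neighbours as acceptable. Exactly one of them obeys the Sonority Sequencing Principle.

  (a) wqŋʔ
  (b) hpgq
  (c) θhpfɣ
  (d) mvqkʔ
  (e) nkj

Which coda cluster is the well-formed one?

d

(a) sonority 8-1-5-1: ill-formed.
(b) sonority 3-1-2-1: ill-formed.
(c) sonority 3-3-1-3-4: ill-formed.
(d) sonority 5-4-1-1-1: well-formed.
(e) sonority 5-1-8: ill-formed.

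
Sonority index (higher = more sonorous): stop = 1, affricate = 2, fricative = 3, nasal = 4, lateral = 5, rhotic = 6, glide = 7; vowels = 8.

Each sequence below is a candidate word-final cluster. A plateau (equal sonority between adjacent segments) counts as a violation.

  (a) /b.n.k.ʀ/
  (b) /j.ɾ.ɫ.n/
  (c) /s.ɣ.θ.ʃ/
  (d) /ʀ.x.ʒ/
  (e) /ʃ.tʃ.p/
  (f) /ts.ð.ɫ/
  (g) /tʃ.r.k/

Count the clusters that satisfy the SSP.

2

(a) sonority 1-4-1-6: ill-formed.
(b) sonority 7-6-5-4: well-formed.
(c) sonority 3-3-3-3: ill-formed.
(d) sonority 6-3-3: ill-formed.
(e) sonority 3-2-1: well-formed.
(f) sonority 2-3-5: ill-formed.
(g) sonority 2-6-1: ill-formed.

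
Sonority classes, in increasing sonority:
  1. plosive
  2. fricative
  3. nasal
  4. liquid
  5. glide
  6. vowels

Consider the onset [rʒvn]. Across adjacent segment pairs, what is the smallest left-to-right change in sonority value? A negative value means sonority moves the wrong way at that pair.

-2

/r/: liquid = 4.
/ʒ/: fricative = 2.
/v/: fricative = 2.
/n/: nasal = 3.
/r/→/ʒ/: change -2.
/ʒ/→/v/: change +0.
/v/→/n/: change +1.
Minimum = -2.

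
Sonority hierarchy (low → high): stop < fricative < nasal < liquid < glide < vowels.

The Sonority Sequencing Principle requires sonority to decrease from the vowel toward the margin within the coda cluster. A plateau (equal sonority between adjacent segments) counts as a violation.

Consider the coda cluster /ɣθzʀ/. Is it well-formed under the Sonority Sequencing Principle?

/ɣ/ is a fricative (sonority 2).
/θ/ is a fricative (sonority 2).
/z/ is a fricative (sonority 2).
/ʀ/ is a liquid (sonority 4).
The profile is 2-2-2-4. Between /ɣ/ (2) and /θ/ (2) sonority does not fall, so the cluster violates the SSP.

no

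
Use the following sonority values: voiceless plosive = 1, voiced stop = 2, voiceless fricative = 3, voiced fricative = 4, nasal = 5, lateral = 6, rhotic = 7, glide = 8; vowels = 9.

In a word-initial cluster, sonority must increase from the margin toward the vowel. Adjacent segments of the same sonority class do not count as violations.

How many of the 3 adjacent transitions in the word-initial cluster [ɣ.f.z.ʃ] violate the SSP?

/ɣ/ — voiced fricative, sonority 4.
/f/ — voiceless fricative, sonority 3.
/z/ — voiced fricative, sonority 4.
/ʃ/ — voiceless fricative, sonority 3.
/ɣ/→/f/: 4→3 (does not rise) — violation.
/f/→/z/: 3→4 (rises) — ok.
/z/→/ʃ/: 4→3 (does not rise) — violation.

2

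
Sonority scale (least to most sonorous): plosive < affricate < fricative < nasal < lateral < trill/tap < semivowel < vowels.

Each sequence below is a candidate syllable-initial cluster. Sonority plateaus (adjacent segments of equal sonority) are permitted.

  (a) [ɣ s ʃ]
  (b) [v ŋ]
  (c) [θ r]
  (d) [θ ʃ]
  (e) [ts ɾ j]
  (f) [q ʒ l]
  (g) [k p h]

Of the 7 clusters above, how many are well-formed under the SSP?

(a) 3-3-3 → obeys
(b) 3-4 → obeys
(c) 3-6 → obeys
(d) 3-3 → obeys
(e) 2-6-7 → obeys
(f) 1-3-5 → obeys
(g) 1-1-3 → obeys

7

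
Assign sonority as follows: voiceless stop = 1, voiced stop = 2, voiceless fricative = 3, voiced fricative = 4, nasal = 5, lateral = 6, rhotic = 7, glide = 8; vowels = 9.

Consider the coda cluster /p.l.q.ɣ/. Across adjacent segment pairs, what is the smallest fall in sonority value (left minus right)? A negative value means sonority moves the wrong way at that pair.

-5

/p/ is a voiceless stop (sonority 1).
/l/ is a lateral (sonority 6).
/q/ is a voiceless stop (sonority 1).
/ɣ/ is a voiced fricative (sonority 4).
/p/→/l/: change -5.
/l/→/q/: change +5.
/q/→/ɣ/: change -3.
Minimum = -5.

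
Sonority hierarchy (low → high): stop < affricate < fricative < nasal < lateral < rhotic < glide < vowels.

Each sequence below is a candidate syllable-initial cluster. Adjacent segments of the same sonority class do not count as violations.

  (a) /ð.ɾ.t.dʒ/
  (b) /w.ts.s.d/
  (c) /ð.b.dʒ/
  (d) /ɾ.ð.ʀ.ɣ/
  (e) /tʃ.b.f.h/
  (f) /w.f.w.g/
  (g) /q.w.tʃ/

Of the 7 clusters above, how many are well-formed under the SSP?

(a) /ð.ɾ.t.dʒ/: profile 3-6-1-2 — violates.
(b) /w.ts.s.d/: profile 7-2-3-1 — violates.
(c) /ð.b.dʒ/: profile 3-1-2 — violates.
(d) /ɾ.ð.ʀ.ɣ/: profile 6-3-6-3 — violates.
(e) /tʃ.b.f.h/: profile 2-1-3-3 — violates.
(f) /w.f.w.g/: profile 7-3-7-1 — violates.
(g) /q.w.tʃ/: profile 1-7-2 — violates.

0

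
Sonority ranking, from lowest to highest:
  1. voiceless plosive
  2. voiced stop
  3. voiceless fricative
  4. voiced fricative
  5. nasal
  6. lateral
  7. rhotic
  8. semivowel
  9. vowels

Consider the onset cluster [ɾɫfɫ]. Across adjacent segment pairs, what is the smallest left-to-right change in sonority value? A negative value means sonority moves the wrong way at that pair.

-3

/ɾ/ — rhotic, sonority 7.
/ɫ/ — lateral, sonority 6.
/f/ — voiceless fricative, sonority 3.
/ɫ/ — lateral, sonority 6.
/ɾ/→/ɫ/: change -1.
/ɫ/→/f/: change -3.
/f/→/ɫ/: change +3.
Minimum = -3.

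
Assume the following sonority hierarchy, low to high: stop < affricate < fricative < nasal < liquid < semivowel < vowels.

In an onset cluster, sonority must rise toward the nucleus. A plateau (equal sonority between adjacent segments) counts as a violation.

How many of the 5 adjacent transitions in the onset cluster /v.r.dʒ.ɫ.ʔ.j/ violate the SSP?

2

/v/ is a fricative (sonority 3).
/r/ is a liquid (sonority 5).
/dʒ/ is an affricate (sonority 2).
/ɫ/ is a liquid (sonority 5).
/ʔ/ is a stop (sonority 1).
/j/ is a semivowel (sonority 6).
/v/→/r/: 3→5 (rises) — ok.
/r/→/dʒ/: 5→2 (does not rise) — violation.
/dʒ/→/ɫ/: 2→5 (rises) — ok.
/ɫ/→/ʔ/: 5→1 (does not rise) — violation.
/ʔ/→/j/: 1→6 (rises) — ok.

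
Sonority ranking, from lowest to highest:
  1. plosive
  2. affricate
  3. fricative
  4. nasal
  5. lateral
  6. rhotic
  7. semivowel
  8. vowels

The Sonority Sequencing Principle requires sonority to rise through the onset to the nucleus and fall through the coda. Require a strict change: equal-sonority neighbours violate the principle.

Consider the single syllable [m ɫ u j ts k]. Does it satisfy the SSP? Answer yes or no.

yes

Onset: /m/ is a nasal (sonority 4), /ɫ/ is a lateral (sonority 5); then the nucleus /u/ (sonority 8).
Onset profile 4-5-8 — rises to the nucleus.
Coda: /j/ is a semivowel (sonority 7), /ts/ is an affricate (sonority 2), /k/ is a plosive (sonority 1).
Coda profile 8-7-2-1 — falls from the nucleus.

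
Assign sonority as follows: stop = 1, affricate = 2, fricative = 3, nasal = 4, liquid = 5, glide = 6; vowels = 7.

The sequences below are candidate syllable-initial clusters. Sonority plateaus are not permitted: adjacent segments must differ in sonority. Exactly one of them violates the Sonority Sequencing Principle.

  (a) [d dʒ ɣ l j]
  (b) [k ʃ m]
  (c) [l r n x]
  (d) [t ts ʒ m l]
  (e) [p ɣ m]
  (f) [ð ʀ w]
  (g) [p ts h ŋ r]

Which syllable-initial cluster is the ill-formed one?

c

(a) 1-2-3-5-6 → obeys
(b) 1-3-4 → obeys
(c) 5-5-4-3 → violates
(d) 1-2-3-4-5 → obeys
(e) 1-3-4 → obeys
(f) 3-5-6 → obeys
(g) 1-2-3-4-5 → obeys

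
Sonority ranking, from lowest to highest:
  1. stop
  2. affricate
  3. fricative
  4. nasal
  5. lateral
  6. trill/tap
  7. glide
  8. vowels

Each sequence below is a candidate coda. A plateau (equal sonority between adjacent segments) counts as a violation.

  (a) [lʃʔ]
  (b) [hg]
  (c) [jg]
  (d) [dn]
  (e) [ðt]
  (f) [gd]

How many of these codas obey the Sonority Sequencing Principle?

4

(a) sonority 5-3-1: well-formed.
(b) sonority 3-1: well-formed.
(c) sonority 7-1: well-formed.
(d) sonority 1-4: ill-formed.
(e) sonority 3-1: well-formed.
(f) sonority 1-1: ill-formed.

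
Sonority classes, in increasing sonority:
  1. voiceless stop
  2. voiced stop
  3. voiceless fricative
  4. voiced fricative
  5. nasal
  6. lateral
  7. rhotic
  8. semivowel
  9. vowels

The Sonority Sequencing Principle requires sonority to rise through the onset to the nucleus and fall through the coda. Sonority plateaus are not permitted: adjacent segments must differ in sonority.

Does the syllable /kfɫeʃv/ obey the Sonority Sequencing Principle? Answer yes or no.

Onset: /k/ is a voiceless stop (sonority 1), /f/ is a voiceless fricative (sonority 3), /ɫ/ is a lateral (sonority 6); then the nucleus /e/ (sonority 9).
Onset profile 1-3-6-9 — rises to the nucleus.
Coda: /ʃ/ is a voiceless fricative (sonority 3), /v/ is a voiced fricative (sonority 4).
Coda profile 9-3-4 — does not strictly fall throughout.

no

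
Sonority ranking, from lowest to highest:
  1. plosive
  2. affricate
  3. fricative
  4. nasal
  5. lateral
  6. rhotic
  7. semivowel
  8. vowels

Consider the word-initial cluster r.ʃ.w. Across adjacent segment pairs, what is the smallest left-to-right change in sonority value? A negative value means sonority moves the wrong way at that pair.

-3

/r/: rhotic = 6.
/ʃ/: fricative = 3.
/w/: semivowel = 7.
/r/→/ʃ/: change -3.
/ʃ/→/w/: change +4.
Minimum = -3.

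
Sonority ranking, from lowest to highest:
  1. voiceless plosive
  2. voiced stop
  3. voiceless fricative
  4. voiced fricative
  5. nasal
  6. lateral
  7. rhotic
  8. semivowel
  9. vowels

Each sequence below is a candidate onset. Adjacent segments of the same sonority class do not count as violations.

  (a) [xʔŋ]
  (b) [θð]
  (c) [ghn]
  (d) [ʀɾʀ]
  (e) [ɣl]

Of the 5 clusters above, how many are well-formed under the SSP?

4

(a) sonority 3-1-5: ill-formed.
(b) sonority 3-4: well-formed.
(c) sonority 2-3-5: well-formed.
(d) sonority 7-7-7: well-formed.
(e) sonority 4-6: well-formed.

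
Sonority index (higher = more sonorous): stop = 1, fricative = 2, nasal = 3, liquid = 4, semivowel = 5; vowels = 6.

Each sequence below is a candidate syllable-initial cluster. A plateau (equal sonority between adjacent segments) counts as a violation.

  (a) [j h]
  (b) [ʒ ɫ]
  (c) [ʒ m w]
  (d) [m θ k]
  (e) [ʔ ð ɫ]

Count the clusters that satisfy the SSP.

3

(a) sonority 5-2: ill-formed.
(b) sonority 2-4: well-formed.
(c) sonority 2-3-5: well-formed.
(d) sonority 3-2-1: ill-formed.
(e) sonority 1-2-4: well-formed.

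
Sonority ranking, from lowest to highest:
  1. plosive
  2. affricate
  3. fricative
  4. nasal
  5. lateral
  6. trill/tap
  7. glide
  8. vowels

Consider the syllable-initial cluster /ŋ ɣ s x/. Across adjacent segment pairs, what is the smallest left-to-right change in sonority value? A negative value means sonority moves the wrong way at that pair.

/ŋ/ is a nasal (sonority 4).
/ɣ/ is a fricative (sonority 3).
/s/ is a fricative (sonority 3).
/x/ is a fricative (sonority 3).
/ŋ/→/ɣ/: change -1.
/ɣ/→/s/: change +0.
/s/→/x/: change +0.
Minimum = -1.

-1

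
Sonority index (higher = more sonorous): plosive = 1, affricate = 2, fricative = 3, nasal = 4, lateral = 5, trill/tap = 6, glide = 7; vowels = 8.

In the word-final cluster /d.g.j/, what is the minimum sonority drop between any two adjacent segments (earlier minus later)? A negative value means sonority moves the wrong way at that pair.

/d/: plosive = 1.
/g/: plosive = 1.
/j/: glide = 7.
/d/→/g/: change +0.
/g/→/j/: change -6.
Minimum = -6.

-6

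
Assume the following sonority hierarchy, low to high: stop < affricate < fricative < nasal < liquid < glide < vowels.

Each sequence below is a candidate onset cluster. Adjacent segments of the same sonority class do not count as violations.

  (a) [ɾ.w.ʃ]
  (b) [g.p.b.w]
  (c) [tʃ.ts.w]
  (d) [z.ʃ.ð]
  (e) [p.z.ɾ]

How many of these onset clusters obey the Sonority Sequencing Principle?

4

(a) 5-6-3 → violates
(b) 1-1-1-6 → obeys
(c) 2-2-6 → obeys
(d) 3-3-3 → obeys
(e) 1-3-5 → obeys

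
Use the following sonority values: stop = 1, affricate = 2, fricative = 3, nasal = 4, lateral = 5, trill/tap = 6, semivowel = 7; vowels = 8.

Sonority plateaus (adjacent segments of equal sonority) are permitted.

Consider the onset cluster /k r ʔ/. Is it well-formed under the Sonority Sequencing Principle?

/k/ is a stop (sonority 1).
/r/ is a trill/tap (sonority 6).
/ʔ/ is a stop (sonority 1).
The profile is 1-6-1. Between /r/ (6) and /ʔ/ (1) sonority does not rise, so the cluster violates the SSP.

no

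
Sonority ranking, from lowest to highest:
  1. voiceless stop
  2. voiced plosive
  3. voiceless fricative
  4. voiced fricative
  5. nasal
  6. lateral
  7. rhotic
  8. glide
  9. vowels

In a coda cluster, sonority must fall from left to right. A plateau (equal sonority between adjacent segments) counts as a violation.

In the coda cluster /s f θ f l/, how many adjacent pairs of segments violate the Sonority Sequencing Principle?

4

/s/ is a voiceless fricative (sonority 3).
/f/ is a voiceless fricative (sonority 3).
/θ/ is a voiceless fricative (sonority 3).
/f/ is a voiceless fricative (sonority 3).
/l/ is a lateral (sonority 6).
/s/→/f/: 3→3 (plateau) — violation.
/f/→/θ/: 3→3 (plateau) — violation.
/θ/→/f/: 3→3 (plateau) — violation.
/f/→/l/: 3→6 (does not fall) — violation.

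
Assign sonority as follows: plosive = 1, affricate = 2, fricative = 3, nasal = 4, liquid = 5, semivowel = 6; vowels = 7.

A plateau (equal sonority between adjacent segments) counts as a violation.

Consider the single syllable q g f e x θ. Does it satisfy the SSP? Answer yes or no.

no

Onset: /q/ is a plosive (sonority 1), /g/ is a plosive (sonority 1), /f/ is a fricative (sonority 3); then the nucleus /e/ (sonority 7).
Onset profile 1-1-3-7 — does not strictly rise throughout.
Coda: /x/ is a fricative (sonority 3), /θ/ is a fricative (sonority 3).
Coda profile 7-3-3 — does not strictly fall throughout.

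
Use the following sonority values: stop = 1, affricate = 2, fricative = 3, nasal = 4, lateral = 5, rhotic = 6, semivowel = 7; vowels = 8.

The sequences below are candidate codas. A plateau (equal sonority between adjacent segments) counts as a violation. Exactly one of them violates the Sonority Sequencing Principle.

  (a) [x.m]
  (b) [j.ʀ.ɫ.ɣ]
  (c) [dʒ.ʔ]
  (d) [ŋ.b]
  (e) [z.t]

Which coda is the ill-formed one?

a

(a) sonority 3-4: ill-formed.
(b) sonority 7-6-5-3: well-formed.
(c) sonority 2-1: well-formed.
(d) sonority 4-1: well-formed.
(e) sonority 3-1: well-formed.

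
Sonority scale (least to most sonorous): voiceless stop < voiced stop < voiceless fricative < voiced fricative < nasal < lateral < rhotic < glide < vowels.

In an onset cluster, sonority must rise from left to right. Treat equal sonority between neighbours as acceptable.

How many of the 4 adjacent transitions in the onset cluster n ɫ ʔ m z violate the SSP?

2

/n/: nasal = 5.
/ɫ/: lateral = 6.
/ʔ/: voiceless stop = 1.
/m/: nasal = 5.
/z/: voiced fricative = 4.
/n/→/ɫ/: 5→6 (rises) — ok.
/ɫ/→/ʔ/: 6→1 (does not rise) — violation.
/ʔ/→/m/: 1→5 (rises) — ok.
/m/→/z/: 5→4 (does not rise) — violation.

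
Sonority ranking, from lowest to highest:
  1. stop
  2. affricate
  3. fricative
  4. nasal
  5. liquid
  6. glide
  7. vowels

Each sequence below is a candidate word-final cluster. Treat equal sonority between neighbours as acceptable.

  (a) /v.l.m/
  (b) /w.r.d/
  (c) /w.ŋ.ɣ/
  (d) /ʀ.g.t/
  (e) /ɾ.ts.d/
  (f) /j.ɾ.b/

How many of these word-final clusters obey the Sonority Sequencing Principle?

5

(a) 3-5-4 → violates
(b) 6-5-1 → obeys
(c) 6-4-3 → obeys
(d) 5-1-1 → obeys
(e) 5-2-1 → obeys
(f) 6-5-1 → obeys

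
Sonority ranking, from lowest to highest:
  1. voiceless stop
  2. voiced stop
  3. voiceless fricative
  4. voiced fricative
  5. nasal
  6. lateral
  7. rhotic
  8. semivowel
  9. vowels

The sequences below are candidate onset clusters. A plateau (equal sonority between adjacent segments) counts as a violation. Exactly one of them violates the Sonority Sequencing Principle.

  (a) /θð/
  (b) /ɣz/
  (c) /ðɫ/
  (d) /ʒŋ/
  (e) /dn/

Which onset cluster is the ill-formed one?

(a) 3-4 → obeys
(b) 4-4 → violates
(c) 4-6 → obeys
(d) 4-5 → obeys
(e) 2-5 → obeys

b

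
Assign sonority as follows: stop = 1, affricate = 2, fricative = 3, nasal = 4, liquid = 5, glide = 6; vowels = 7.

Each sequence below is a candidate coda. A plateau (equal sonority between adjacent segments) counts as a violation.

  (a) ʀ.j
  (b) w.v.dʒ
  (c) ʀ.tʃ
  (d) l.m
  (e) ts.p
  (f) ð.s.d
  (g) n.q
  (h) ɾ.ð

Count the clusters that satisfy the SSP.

6

(a) sonority 5-6: ill-formed.
(b) sonority 6-3-2: well-formed.
(c) sonority 5-2: well-formed.
(d) sonority 5-4: well-formed.
(e) sonority 2-1: well-formed.
(f) sonority 3-3-1: ill-formed.
(g) sonority 4-1: well-formed.
(h) sonority 5-3: well-formed.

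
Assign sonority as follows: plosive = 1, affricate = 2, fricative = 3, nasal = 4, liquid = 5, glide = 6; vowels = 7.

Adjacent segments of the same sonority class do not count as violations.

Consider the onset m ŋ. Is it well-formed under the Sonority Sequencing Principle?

yes

/m/ is a nasal (sonority 4).
/ŋ/ is a nasal (sonority 4).
The profile 4-4 is non-decreasing (plateaus allowed), so the onset satisfies the SSP.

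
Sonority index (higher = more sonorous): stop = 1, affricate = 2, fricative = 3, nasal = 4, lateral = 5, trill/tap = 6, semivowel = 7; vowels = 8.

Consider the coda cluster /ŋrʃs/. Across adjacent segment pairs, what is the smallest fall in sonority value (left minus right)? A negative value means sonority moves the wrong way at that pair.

/ŋ/ is a nasal (sonority 4).
/r/ is a trill/tap (sonority 6).
/ʃ/ is a fricative (sonority 3).
/s/ is a fricative (sonority 3).
/ŋ/→/r/: change -2.
/r/→/ʃ/: change +3.
/ʃ/→/s/: change +0.
Minimum = -2.

-2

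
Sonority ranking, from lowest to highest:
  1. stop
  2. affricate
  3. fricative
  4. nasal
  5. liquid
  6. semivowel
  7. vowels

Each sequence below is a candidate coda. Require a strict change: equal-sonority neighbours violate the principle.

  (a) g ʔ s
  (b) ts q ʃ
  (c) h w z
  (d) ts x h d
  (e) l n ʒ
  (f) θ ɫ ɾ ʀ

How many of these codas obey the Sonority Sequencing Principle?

1

(a) 1-1-3 → violates
(b) 2-1-3 → violates
(c) 3-6-3 → violates
(d) 2-3-3-1 → violates
(e) 5-4-3 → obeys
(f) 3-5-5-5 → violates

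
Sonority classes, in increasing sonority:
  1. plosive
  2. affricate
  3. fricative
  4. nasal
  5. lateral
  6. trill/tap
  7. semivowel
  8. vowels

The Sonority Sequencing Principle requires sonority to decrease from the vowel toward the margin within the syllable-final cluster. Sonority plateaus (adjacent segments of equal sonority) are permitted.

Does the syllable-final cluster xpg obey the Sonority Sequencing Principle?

/x/ is a fricative (sonority 3).
/p/ is a plosive (sonority 1).
/g/ is a plosive (sonority 1).
The profile 3-1-1 is non-increasing (plateaus allowed), so the syllable-final cluster satisfies the SSP.

yes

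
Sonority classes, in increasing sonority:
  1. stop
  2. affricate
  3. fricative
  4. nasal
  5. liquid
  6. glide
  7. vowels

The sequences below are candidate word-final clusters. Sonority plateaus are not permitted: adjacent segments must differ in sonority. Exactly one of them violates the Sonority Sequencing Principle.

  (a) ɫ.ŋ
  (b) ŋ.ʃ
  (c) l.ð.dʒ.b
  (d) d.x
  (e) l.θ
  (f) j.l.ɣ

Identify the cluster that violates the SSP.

d

(a) sonority 5-4: well-formed.
(b) sonority 4-3: well-formed.
(c) sonority 5-3-2-1: well-formed.
(d) sonority 1-3: ill-formed.
(e) sonority 5-3: well-formed.
(f) sonority 6-5-3: well-formed.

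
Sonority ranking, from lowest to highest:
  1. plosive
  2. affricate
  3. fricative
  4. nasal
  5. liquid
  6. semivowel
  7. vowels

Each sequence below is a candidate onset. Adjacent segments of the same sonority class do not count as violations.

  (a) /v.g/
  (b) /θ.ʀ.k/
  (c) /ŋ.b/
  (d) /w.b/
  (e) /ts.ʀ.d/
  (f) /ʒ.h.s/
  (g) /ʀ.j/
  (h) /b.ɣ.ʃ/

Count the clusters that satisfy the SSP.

3

(a) sonority 3-1: ill-formed.
(b) sonority 3-5-1: ill-formed.
(c) sonority 4-1: ill-formed.
(d) sonority 6-1: ill-formed.
(e) sonority 2-5-1: ill-formed.
(f) sonority 3-3-3: well-formed.
(g) sonority 5-6: well-formed.
(h) sonority 1-3-3: well-formed.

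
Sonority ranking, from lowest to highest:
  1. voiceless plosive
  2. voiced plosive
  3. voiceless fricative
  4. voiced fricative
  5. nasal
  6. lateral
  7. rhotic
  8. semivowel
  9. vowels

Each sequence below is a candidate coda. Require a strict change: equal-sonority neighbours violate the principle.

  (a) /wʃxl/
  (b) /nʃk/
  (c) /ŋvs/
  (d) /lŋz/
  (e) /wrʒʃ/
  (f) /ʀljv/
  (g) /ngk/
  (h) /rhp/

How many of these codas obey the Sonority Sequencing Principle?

6

(a) 8-3-3-6 → violates
(b) 5-3-1 → obeys
(c) 5-4-3 → obeys
(d) 6-5-4 → obeys
(e) 8-7-4-3 → obeys
(f) 7-6-8-4 → violates
(g) 5-2-1 → obeys
(h) 7-3-1 → obeys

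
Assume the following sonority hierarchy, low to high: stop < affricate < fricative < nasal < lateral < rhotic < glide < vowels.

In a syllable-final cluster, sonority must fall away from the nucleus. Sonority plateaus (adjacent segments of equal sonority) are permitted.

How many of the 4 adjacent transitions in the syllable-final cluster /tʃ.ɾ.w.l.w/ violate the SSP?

3

/tʃ/ is an affricate (sonority 2).
/ɾ/ is a rhotic (sonority 6).
/w/ is a glide (sonority 7).
/l/ is a lateral (sonority 5).
/w/ is a glide (sonority 7).
/tʃ/→/ɾ/: 2→6 (does not fall) — violation.
/ɾ/→/w/: 6→7 (does not fall) — violation.
/w/→/l/: 7→5 (falls) — ok.
/l/→/w/: 5→7 (does not fall) — violation.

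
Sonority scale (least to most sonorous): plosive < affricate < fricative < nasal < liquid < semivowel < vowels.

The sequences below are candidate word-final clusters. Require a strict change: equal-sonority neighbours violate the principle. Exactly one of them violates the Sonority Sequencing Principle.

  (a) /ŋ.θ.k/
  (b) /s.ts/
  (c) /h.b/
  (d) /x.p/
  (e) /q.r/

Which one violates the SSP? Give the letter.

(a) sonority 4-3-1: well-formed.
(b) sonority 3-2: well-formed.
(c) sonority 3-1: well-formed.
(d) sonority 3-1: well-formed.
(e) sonority 1-5: ill-formed.

e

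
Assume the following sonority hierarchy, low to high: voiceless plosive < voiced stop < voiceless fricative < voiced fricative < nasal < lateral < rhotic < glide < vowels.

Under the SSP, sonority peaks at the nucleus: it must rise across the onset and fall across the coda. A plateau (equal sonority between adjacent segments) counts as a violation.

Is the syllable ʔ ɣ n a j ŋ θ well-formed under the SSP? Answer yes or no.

Onset: /ʔ/ is a voiceless plosive (sonority 1), /ɣ/ is a voiced fricative (sonority 4), /n/ is a nasal (sonority 5); then the nucleus /a/ (sonority 9).
Onset profile 1-4-5-9 — rises to the nucleus.
Coda: /j/ is a glide (sonority 8), /ŋ/ is a nasal (sonority 5), /θ/ is a voiceless fricative (sonority 3).
Coda profile 9-8-5-3 — falls from the nucleus.

yes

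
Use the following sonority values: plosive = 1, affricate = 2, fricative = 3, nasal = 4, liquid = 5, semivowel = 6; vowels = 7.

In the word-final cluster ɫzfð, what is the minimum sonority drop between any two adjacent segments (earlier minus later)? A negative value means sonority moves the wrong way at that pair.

0

/ɫ/ is a liquid (sonority 5).
/z/ is a fricative (sonority 3).
/f/ is a fricative (sonority 3).
/ð/ is a fricative (sonority 3).
/ɫ/→/z/: change +2.
/z/→/f/: change +0.
/f/→/ð/: change +0.
Minimum = 0.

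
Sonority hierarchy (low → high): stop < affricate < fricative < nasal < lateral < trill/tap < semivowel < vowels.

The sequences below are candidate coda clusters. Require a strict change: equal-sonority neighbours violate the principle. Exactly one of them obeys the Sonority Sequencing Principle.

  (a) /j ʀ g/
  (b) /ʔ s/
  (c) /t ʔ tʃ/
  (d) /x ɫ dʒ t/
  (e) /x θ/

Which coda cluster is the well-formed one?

(a) 7-6-1 → obeys
(b) 1-3 → violates
(c) 1-1-2 → violates
(d) 3-5-2-1 → violates
(e) 3-3 → violates

a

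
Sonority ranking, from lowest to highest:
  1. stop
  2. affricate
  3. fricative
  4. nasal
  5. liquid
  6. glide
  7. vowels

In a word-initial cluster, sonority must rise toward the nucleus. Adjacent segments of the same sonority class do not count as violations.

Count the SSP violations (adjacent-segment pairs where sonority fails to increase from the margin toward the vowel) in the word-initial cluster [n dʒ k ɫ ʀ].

/n/: nasal = 4.
/dʒ/: affricate = 2.
/k/: stop = 1.
/ɫ/: liquid = 5.
/ʀ/: liquid = 5.
/n/→/dʒ/: 4→2 (does not rise) — violation.
/dʒ/→/k/: 2→1 (does not rise) — violation.
/k/→/ɫ/: 1→5 (rises) — ok.
/ɫ/→/ʀ/: 5→5 (plateau, allowed) — ok.

2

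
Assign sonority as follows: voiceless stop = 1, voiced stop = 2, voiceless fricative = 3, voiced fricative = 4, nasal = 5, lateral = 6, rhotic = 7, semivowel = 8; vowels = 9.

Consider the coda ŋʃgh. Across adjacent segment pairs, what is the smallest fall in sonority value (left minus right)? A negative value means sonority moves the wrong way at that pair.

/ŋ/ is a nasal (sonority 5).
/ʃ/ is a voiceless fricative (sonority 3).
/g/ is a voiced stop (sonority 2).
/h/ is a voiceless fricative (sonority 3).
/ŋ/→/ʃ/: change +2.
/ʃ/→/g/: change +1.
/g/→/h/: change -1.
Minimum = -1.

-1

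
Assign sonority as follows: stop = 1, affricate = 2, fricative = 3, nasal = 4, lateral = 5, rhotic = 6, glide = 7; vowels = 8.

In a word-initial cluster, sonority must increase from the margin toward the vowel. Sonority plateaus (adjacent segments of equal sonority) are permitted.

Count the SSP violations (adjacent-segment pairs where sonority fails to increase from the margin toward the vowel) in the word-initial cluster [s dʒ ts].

1

/s/ — fricative, sonority 3.
/dʒ/ — affricate, sonority 2.
/ts/ — affricate, sonority 2.
/s/→/dʒ/: 3→2 (does not rise) — violation.
/dʒ/→/ts/: 2→2 (plateau, allowed) — ok.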